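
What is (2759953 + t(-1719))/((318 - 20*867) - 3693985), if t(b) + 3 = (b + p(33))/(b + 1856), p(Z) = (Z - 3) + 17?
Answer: -378111478/508407959 ≈ -0.74372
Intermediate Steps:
p(Z) = 14 + Z (p(Z) = (-3 + Z) + 17 = 14 + Z)
t(b) = -3 + (47 + b)/(1856 + b) (t(b) = -3 + (b + (14 + 33))/(b + 1856) = -3 + (b + 47)/(1856 + b) = -3 + (47 + b)/(1856 + b))
(2759953 + t(-1719))/((318 - 20*867) - 3693985) = (2759953 + (-5521 - 2*(-1719))/(1856 - 1719))/((318 - 20*867) - 3693985) = (2759953 + (-5521 + 3438)/137)/((318 - 17340) - 3693985) = (2759953 + (1/137)*(-2083))/(-17022 - 3693985) = (2759953 - 2083/137)/(-3711007) = (378111478/137)*(-1/3711007) = -378111478/508407959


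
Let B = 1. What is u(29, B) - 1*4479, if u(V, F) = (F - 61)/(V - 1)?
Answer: -31368/7 ≈ -4481.1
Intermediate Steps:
u(V, F) = (-61 + F)/(-1 + V)
u(29, B) - 1*4479 = (-61 + 1)/(-1 + 29) - 1*4479 = -60/28 - 4479 = (1/28)*(-60) - 4479 = -15/7 - 4479 = -31368/7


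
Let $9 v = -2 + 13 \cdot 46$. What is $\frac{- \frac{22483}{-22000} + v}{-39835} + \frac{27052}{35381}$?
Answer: $\frac{212896976248793}{279061622730000} \approx 0.7629$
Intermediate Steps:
$v = \frac{596}{9}$ ($v = \frac{-2 + 13 \cdot 46}{9} = \frac{-2 + 598}{9} = \frac{1}{9} \cdot 596 = \frac{596}{9} \approx 66.222$)
$\frac{- \frac{22483}{-22000} + v}{-39835} + \frac{27052}{35381} = \frac{- \frac{22483}{-22000} + \frac{596}{9}}{-39835} + \frac{27052}{35381} = \left(\left(-22483\right) \left(- \frac{1}{22000}\right) + \frac{596}{9}\right) \left(- \frac{1}{39835}\right) + 27052 \cdot \frac{1}{35381} = \left(\frac{22483}{22000} + \frac{596}{9}\right) \left(- \frac{1}{39835}\right) + \frac{27052}{35381} = \frac{13314347}{198000} \left(- \frac{1}{39835}\right) + \frac{27052}{35381} = - \frac{13314347}{7887330000} + \frac{27052}{35381} = \frac{212896976248793}{279061622730000}$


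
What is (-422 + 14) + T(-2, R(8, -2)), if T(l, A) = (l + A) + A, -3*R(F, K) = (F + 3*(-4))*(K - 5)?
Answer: -1286/3 ≈ -428.67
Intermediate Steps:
R(F, K) = -(-12 + F)*(-5 + K)/3 (R(F, K) = -(F + 3*(-4))*(K - 5)/3 = -(F - 12)*(-5 + K)/3 = -(-12 + F)*(-5 + K)/3)
T(l, A) = l + 2*A (T(l, A) = (A + l) + A = l + 2*A)
(-422 + 14) + T(-2, R(8, -2)) = (-422 + 14) + (-2 + 2*(-20 + 4*(-2) + (5/3)*8 - ⅓*8*(-2))) = -408 + (-2 + 2*(-20 - 8 + 40/3 + 16/3)) = -408 + (-2 + 2*(-28/3)) = -408 + (-2 - 56/3) = -408 - 62/3 = -1286/3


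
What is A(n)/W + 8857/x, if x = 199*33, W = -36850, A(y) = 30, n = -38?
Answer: 2965304/2199945 ≈ 1.3479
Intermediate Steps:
x = 6567
A(n)/W + 8857/x = 30/(-36850) + 8857/6567 = 30*(-1/36850) + 8857*(1/6567) = -3/3685 + 8857/6567 = 2965304/2199945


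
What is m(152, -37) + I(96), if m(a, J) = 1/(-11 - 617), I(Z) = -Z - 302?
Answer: -249945/628 ≈ -398.00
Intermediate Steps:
I(Z) = -302 - Z
m(a, J) = -1/628 (m(a, J) = 1/(-628) = -1/628)
m(152, -37) + I(96) = -1/628 + (-302 - 1*96) = -1/628 + (-302 - 96) = -1/628 - 398 = -249945/628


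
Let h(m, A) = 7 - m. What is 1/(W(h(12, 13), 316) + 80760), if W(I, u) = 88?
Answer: 1/80848 ≈ 1.2369e-5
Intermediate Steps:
1/(W(h(12, 13), 316) + 80760) = 1/(88 + 80760) = 1/80848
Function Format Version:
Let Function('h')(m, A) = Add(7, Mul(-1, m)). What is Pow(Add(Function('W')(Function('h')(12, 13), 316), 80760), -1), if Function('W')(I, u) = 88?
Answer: Rational(1, 80848) ≈ 1.2369e-5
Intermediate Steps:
Pow(Add(Function('W')(Function('h')(12, 13), 316), 80760), -1) = Pow(Add(88, 80760), -1) = Pow(80848, -1) = Rational(1, 80848)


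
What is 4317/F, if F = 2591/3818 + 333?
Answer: 16482306/1273985 ≈ 12.938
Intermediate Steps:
F = 1273985/3818 (F = 2591*(1/3818) + 333 = 2591/3818 + 333 = 1273985/3818 ≈ 333.68)
4317/F = 4317/(1273985/3818) = 4317*(3818/1273985) = 16482306/1273985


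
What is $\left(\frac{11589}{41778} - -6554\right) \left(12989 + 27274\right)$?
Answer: $\frac{1224999990007}{4642} \approx 2.6389 \cdot 10^{8}$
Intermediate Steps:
$\left(\frac{11589}{41778} - -6554\right) \left(12989 + 27274\right) = \left(11589 \cdot \frac{1}{41778} + \left(-13039 + 19593\right)\right) 40263 = \left(\frac{3863}{13926} + 6554\right) 40263 = \frac{91274867}{13926} \cdot 40263 = \frac{1224999990007}{4642}$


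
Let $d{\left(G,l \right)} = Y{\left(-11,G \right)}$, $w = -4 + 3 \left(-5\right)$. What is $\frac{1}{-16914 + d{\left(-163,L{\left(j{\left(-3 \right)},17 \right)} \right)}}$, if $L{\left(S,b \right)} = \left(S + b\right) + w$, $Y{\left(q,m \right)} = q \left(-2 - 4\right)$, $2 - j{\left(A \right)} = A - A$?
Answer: $- \frac{1}{16848} \approx -5.9354 \cdot 10^{-5}$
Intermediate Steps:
$w = -19$ ($w = -4 - 15 = -19$)
$j{\left(A \right)} = 2$ ($j{\left(A \right)} = 2 - \left(A - A\right) = 2 - 0 = 2 + 0 = 2$)
$Y{\left(q,m \right)} = - 6 q$ ($Y{\left(q,m \right)} = q \left(-6\right) = - 6 q$)
$L{\left(S,b \right)} = -19 + S + b$ ($L{\left(S,b \right)} = \left(S + b\right) - 19 = -19 + S + b$)
$d{\left(G,l \right)} = 66$ ($d{\left(G,l \right)} = \left(-6\right) \left(-11\right) = 66$)
$\frac{1}{-16914 + d{\left(-163,L{\left(j{\left(-3 \right)},17 \right)} \right)}} = \frac{1}{-16914 + 66} = \frac{1}{-16848} = - \frac{1}{16848}$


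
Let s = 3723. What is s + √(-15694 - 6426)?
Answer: 3723 + 2*I*√5530 ≈ 3723.0 + 148.73*I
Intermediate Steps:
s + √(-15694 - 6426) = 3723 + √(-15694 - 6426) = 3723 + √(-22120) = 3723 + 2*I*√5530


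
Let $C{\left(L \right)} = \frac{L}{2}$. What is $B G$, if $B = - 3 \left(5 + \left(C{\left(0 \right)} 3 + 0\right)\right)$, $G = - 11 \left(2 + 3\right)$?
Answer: $825$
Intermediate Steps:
$G = -55$ ($G = \left(-11\right) 5 = -55$)
$C{\left(L \right)} = \frac{L}{2}$ ($C{\left(L \right)} = L \frac{1}{2} = \frac{L}{2}$)
$B = -15$ ($B = - 3 \left(5 + \left(\frac{1}{2} \cdot 0 \cdot 3 + 0\right)\right) = - 3 \left(5 + \left(0 \cdot 3 + 0\right)\right) = - 3 \left(5 + \left(0 + 0\right)\right) = - 3 \left(5 + 0\right) = \left(-3\right) 5 = -15$)
$B G = \left(-15\right) \left(-55\right) = 825$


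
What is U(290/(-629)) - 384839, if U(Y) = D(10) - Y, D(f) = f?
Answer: -242057151/629 ≈ -3.8483e+5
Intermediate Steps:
U(Y) = 10 - Y
U(290/(-629)) - 384839 = (10 - 290/(-629)) - 384839 = (10 - 290*(-1)/629) - 384839 = (10 - 1*(-290/629)) - 384839 = (10 + 290/629) - 384839 = 6580/629 - 384839 = -242057151/629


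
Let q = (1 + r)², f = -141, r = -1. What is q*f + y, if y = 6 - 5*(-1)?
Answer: 11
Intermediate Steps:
q = 0 (q = (1 - 1)² = 0² = 0)
y = 11 (y = 6 + 5 = 11)
q*f + y = 0*(-141) + 11 = 0 + 11 = 11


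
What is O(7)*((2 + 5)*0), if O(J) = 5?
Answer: 0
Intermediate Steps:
O(7)*((2 + 5)*0) = 5*((2 + 5)*0) = 5*(7*0) = 5*0 = 0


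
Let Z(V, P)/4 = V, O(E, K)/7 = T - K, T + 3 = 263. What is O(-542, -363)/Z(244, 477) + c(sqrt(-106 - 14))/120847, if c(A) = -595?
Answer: 526433047/117946672 ≈ 4.4633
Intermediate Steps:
T = 260 (T = -3 + 263 = 260)
O(E, K) = 1820 - 7*K (O(E, K) = 7*(260 - K) = 1820 - 7*K)
Z(V, P) = 4*V
O(-542, -363)/Z(244, 477) + c(sqrt(-106 - 14))/120847 = (1820 - 7*(-363))/((4*244)) - 595/120847 = (1820 + 2541)/976 - 595*1/120847 = 4361*(1/976) - 595/120847 = 4361/976 - 595/120847 = 526433047/117946672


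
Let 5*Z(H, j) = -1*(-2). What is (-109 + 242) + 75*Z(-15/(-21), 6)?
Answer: 163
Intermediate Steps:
Z(H, j) = ⅖ (Z(H, j) = (-1*(-2))/5 = (⅕)*2 = ⅖)
(-109 + 242) + 75*Z(-15/(-21), 6) = (-109 + 242) + 75*(⅖) = 133 + 30 = 163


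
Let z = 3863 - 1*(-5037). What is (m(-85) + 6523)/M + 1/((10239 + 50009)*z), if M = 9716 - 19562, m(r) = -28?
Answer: -580444292359/879916015200 ≈ -0.65966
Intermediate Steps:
z = 8900 (z = 3863 + 5037 = 8900)
M = -9846
(m(-85) + 6523)/M + 1/((10239 + 50009)*z) = (-28 + 6523)/(-9846) + 1/((10239 + 50009)*8900) = 6495*(-1/9846) + (1/8900)/60248 = -2165/3282 + (1/60248)*(1/8900) = -2165/3282 + 1/536207200 = -580444292359/879916015200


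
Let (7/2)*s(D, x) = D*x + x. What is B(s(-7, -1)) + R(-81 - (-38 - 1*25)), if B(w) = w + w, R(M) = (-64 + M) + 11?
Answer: -473/7 ≈ -67.571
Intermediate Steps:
s(D, x) = 2*x/7 + 2*D*x/7 (s(D, x) = 2*(D*x + x)/7 = 2*(x + D*x)/7 = 2*x/7 + 2*D*x/7)
R(M) = -53 + M
B(w) = 2*w
B(s(-7, -1)) + R(-81 - (-38 - 1*25)) = 2*((2/7)*(-1)*(1 - 7)) + (-53 + (-81 - (-38 - 1*25))) = 2*((2/7)*(-1)*(-6)) + (-53 + (-81 - (-38 - 25))) = 2*(12/7) + (-53 + (-81 - 1*(-63))) = 24/7 + (-53 + (-81 + 63)) = 24/7 + (-53 - 18) = 24/7 - 71 = -473/7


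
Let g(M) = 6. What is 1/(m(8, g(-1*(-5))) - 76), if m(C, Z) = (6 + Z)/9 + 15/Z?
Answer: -6/433 ≈ -0.013857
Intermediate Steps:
m(C, Z) = 2/3 + 15/Z + Z/9 (m(C, Z) = (6 + Z)*(1/9) + 15/Z = (2/3 + Z/9) + 15/Z = 2/3 + 15/Z + Z/9)
1/(m(8, g(-1*(-5))) - 76) = 1/((1/9)*(135 + 6*(6 + 6))/6 - 76) = 1/((1/9)*(1/6)*(135 + 6*12) - 76) = 1/((1/9)*(1/6)*(135 + 72) - 76) = 1/((1/9)*(1/6)*207 - 76) = 1/(23/6 - 76) = 1/(-433/6) = -6/433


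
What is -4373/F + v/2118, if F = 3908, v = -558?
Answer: -1907113/1379524 ≈ -1.3824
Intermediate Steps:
-4373/F + v/2118 = -4373/3908 - 558/2118 = -4373*1/3908 - 558*1/2118 = -4373/3908 - 93/353 = -1907113/1379524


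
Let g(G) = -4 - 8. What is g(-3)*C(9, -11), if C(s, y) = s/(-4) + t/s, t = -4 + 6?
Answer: 73/3 ≈ 24.333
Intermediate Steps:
t = 2
C(s, y) = 2/s - s/4 (C(s, y) = s/(-4) + 2/s = s*(-1/4) + 2/s = -s/4 + 2/s = 2/s - s/4)
g(G) = -12
g(-3)*C(9, -11) = -12*(2/9 - 1/4*9) = -12*(2*(1/9) - 9/4) = -12*(2/9 - 9/4) = -12*(-73/36) = 73/3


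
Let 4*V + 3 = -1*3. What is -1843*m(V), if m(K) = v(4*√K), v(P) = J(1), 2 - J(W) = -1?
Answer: -5529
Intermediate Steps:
V = -3/2 (V = -¾ + (-1*3)/4 = -¾ + (¼)*(-3) = -¾ - ¾ = -3/2 ≈ -1.5000)
J(W) = 3 (J(W) = 2 - 1*(-1) = 2 + 1 = 3)
v(P) = 3
m(K) = 3
-1843*m(V) = -1843*3 = -5529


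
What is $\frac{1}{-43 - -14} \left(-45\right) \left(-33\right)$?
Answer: $- \frac{1485}{29} \approx -51.207$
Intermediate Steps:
$\frac{1}{-43 - -14} \left(-45\right) \left(-33\right) = \frac{1}{-43 + 14} \left(-45\right) \left(-33\right) = \frac{1}{-29} \left(-45\right) \left(-33\right) = \left(- \frac{1}{29}\right) \left(-45\right) \left(-33\right) = \frac{45}{29} \left(-33\right) = - \frac{1485}{29}$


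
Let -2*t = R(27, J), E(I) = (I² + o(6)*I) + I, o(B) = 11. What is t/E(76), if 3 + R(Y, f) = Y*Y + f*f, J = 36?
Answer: -1011/6688 ≈ -0.15117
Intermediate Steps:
E(I) = I² + 12*I (E(I) = (I² + 11*I) + I = I² + 12*I)
R(Y, f) = -3 + Y² + f² (R(Y, f) = -3 + (Y*Y + f*f) = -3 + (Y² + f²) = -3 + Y² + f²)
t = -1011 (t = -(-3 + 27² + 36²)/2 = -(-3 + 729 + 1296)/2 = -½*2022 = -1011)
t/E(76) = -1011*1/(76*(12 + 76)) = -1011/(76*88) = -1011/6688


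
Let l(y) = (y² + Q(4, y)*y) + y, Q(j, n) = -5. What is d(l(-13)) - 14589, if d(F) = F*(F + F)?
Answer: 83093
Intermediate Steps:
l(y) = y² - 4*y (l(y) = (y² - 5*y) + y = y² - 4*y)
d(F) = 2*F² (d(F) = F*(2*F) = 2*F²)
d(l(-13)) - 14589 = 2*(-13*(-4 - 13))² - 14589 = 2*(-13*(-17))² - 14589 = 2*221² - 14589 = 2*48841 - 14589 = 97682 - 14589 = 83093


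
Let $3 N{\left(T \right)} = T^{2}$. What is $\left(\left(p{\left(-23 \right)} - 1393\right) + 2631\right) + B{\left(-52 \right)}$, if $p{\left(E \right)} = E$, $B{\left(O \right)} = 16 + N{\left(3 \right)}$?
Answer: $1234$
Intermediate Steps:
$N{\left(T \right)} = \frac{T^{2}}{3}$
$B{\left(O \right)} = 19$ ($B{\left(O \right)} = 16 + \frac{3^{2}}{3} = 16 + \frac{1}{3} \cdot 9 = 16 + 3 = 19$)
$\left(\left(p{\left(-23 \right)} - 1393\right) + 2631\right) + B{\left(-52 \right)} = \left(\left(-23 - 1393\right) + 2631\right) + 19 = \left(-1416 + 2631\right) + 19 = 1215 + 19 = 1234$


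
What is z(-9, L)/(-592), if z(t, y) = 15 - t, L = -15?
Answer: -3/74 ≈ -0.040541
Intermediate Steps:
z(-9, L)/(-592) = (15 - 1*(-9))/(-592) = (15 + 9)*(-1/592) = 24*(-1/592) = -3/74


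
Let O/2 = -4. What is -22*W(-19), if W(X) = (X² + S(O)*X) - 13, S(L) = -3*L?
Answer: 2376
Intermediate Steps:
O = -8 (O = 2*(-4) = -8)
W(X) = -13 + X² + 24*X (W(X) = (X² + (-3*(-8))*X) - 13 = (X² + 24*X) - 13 = -13 + X² + 24*X)
-22*W(-19) = -22*(-13 + (-19)² + 24*(-19)) = -22*(-13 + 361 - 456) = -22*(-108) = 2376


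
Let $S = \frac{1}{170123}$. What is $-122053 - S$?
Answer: $- \frac{20764022520}{170123} \approx -1.2205 \cdot 10^{5}$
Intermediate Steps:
$S = \frac{1}{170123} \approx 5.8781 \cdot 10^{-6}$
$-122053 - S = -122053 - \frac{1}{170123} = - \frac{20764022520}{170123}$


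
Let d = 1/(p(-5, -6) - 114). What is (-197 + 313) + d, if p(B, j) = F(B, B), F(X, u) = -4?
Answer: 13687/118 ≈ 115.99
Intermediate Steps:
p(B, j) = -4
d = -1/118 (d = 1/(-4 - 114) = 1/(-118) = -1/118 ≈ -0.0084746)
(-197 + 313) + d = (-197 + 313) - 1/118 = 116 - 1/118 = 13687/118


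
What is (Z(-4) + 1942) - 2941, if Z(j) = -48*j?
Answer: -807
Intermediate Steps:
(Z(-4) + 1942) - 2941 = (-48*(-4) + 1942) - 2941 = (192 + 1942) - 2941 = 2134 - 2941 = -807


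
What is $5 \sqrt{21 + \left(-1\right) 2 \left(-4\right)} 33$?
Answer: $165 \sqrt{29} \approx 888.55$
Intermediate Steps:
$5 \sqrt{21 + \left(-1\right) 2 \left(-4\right)} 33 = 5 \sqrt{21 - -8} \cdot 33 = 5 \sqrt{21 + 8} \cdot 33 = 5 \sqrt{29} \cdot 33 = 165 \sqrt{29}$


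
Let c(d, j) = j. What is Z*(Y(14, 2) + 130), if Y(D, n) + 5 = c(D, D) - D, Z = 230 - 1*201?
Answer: 3625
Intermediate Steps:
Z = 29 (Z = 230 - 201 = 29)
Y(D, n) = -5 (Y(D, n) = -5 + (D - D) = -5 + 0 = -5)
Z*(Y(14, 2) + 130) = 29*(-5 + 130) = 29*125 = 3625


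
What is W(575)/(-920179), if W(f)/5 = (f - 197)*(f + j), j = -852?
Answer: 523530/920179 ≈ 0.56894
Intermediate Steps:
W(f) = 5*(-852 + f)*(-197 + f) (W(f) = 5*((f - 197)*(f - 852)) = 5*((-197 + f)*(-852 + f)) = 5*((-852 + f)*(-197 + f)) = 5*(-852 + f)*(-197 + f))
W(575)/(-920179) = (839220 - 5245*575 + 5*575²)/(-920179) = (839220 - 3015875 + 5*330625)*(-1/920179) = (839220 - 3015875 + 1653125)*(-1/920179) = -523530*(-1/920179) = 523530/920179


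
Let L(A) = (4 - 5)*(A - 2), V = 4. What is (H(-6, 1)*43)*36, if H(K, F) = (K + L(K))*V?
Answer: 12384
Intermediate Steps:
L(A) = 2 - A (L(A) = -(-2 + A) = 2 - A)
H(K, F) = 8 (H(K, F) = (K + (2 - K))*4 = 2*4 = 8)
(H(-6, 1)*43)*36 = (8*43)*36 = 344*36 = 12384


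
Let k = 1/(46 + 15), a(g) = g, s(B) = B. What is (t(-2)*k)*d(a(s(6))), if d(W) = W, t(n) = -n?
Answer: 12/61 ≈ 0.19672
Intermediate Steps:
k = 1/61 ≈ 0.016393
(t(-2)*k)*d(a(s(6))) = (-1*(-2)*(1/61))*6 = (2*(1/61))*6 = (2/61)*6 = 12/61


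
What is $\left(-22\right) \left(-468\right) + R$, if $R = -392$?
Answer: $9904$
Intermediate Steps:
$\left(-22\right) \left(-468\right) + R = \left(-22\right) \left(-468\right) - 392 = 10296 - 392 = 9904$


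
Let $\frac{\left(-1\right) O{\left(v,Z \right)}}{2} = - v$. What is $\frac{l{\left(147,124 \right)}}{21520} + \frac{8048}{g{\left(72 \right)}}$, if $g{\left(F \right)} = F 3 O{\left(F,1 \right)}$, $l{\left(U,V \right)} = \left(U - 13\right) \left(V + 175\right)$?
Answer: $\frac{2772277}{1307340} \approx 2.1205$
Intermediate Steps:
$l{\left(U,V \right)} = \left(-13 + U\right) \left(175 + V\right)$
$O{\left(v,Z \right)} = 2 v$ ($O{\left(v,Z \right)} = - 2 \left(- v\right) = 2 v$)
$g{\left(F \right)} = 6 F^{2}$ ($g{\left(F \right)} = F 3 \cdot 2 F = 3 F 2 F = 6 F^{2}$)
$\frac{l{\left(147,124 \right)}}{21520} + \frac{8048}{g{\left(72 \right)}} = \frac{-2275 - 1612 + 175 \cdot 147 + 147 \cdot 124}{21520} + \frac{8048}{6 \cdot 72^{2}} = \left(-2275 - 1612 + 25725 + 18228\right) \frac{1}{21520} + \frac{8048}{6 \cdot 5184} = 40066 \cdot \frac{1}{21520} + \frac{8048}{31104} = \frac{20033}{10760} + 8048 \cdot \frac{1}{31104} = \frac{20033}{10760} + \frac{503}{1944} = \frac{2772277}{1307340}$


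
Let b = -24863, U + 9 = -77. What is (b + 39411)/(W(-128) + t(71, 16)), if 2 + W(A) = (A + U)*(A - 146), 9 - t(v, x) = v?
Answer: 3637/14643 ≈ 0.24838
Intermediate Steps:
U = -86 (U = -9 - 77 = -86)
t(v, x) = 9 - v
W(A) = -2 + (-146 + A)*(-86 + A) (W(A) = -2 + (A - 86)*(A - 146) = -2 + (-86 + A)*(-146 + A) = -2 + (-146 + A)*(-86 + A))
(b + 39411)/(W(-128) + t(71, 16)) = (-24863 + 39411)/((12554 + (-128)² - 232*(-128)) + (9 - 1*71)) = 14548/((12554 + 16384 + 29696) + (9 - 71)) = 14548/(58634 - 62) = 14548/58572 = 14548*(1/58572) = 3637/14643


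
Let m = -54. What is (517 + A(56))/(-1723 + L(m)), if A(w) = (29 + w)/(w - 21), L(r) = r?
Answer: -3636/12439 ≈ -0.29231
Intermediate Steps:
A(w) = (29 + w)/(-21 + w)
(517 + A(56))/(-1723 + L(m)) = (517 + (29 + 56)/(-21 + 56))/(-1723 - 54) = (517 + 85/35)/(-1777) = (517 + (1/35)*85)*(-1/1777) = (517 + 17/7)*(-1/1777) = (3636/7)*(-1/1777) = -3636/12439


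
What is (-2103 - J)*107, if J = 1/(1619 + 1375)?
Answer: -673712981/2994 ≈ -2.2502e+5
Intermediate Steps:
J = 1/2994 ≈ 0.00033400
(-2103 - J)*107 = (-2103 - 1*1/2994)*107 = (-2103 - 1/2994)*107 = -6296383/2994*107 = -673712981/2994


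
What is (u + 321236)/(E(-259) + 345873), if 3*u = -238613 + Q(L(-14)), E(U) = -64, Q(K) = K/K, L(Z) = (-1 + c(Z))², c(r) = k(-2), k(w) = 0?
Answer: 725096/1037427 ≈ 0.69894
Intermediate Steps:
c(r) = 0
L(Z) = 1 (L(Z) = (-1 + 0)² = (-1)² = 1)
Q(K) = 1
u = -238612/3 (u = (-238613 + 1)/3 = (⅓)*(-238612) = -238612/3 ≈ -79537.)
(u + 321236)/(E(-259) + 345873) = (-238612/3 + 321236)/(-64 + 345873) = (725096/3)/345809 = (725096/3)*(1/345809) = 725096/1037427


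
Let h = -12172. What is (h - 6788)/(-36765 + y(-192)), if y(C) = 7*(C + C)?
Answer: 6320/13151 ≈ 0.48057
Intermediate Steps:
y(C) = 14*C (y(C) = 7*(2*C) = 14*C)
(h - 6788)/(-36765 + y(-192)) = (-12172 - 6788)/(-36765 + 14*(-192)) = -18960/(-36765 - 2688) = -18960/(-39453) = -18960*(-1/39453) = 6320/13151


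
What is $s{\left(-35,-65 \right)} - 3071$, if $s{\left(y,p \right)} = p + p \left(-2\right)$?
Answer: $-3006$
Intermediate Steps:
$s{\left(y,p \right)} = - p$ ($s{\left(y,p \right)} = p - 2 p = - p$)
$s{\left(-35,-65 \right)} - 3071 = \left(-1\right) \left(-65\right) - 3071 = 65 - 3071 = -3006$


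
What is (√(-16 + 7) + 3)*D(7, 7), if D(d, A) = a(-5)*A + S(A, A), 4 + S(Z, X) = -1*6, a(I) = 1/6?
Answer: -53/2 - 53*I/2 ≈ -26.5 - 26.5*I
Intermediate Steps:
a(I) = ⅙
S(Z, X) = -10 (S(Z, X) = -4 - 1*6 = -4 - 6 = -10)
D(d, A) = -10 + A/6 (D(d, A) = A/6 - 10 = -10 + A/6)
(√(-16 + 7) + 3)*D(7, 7) = (√(-16 + 7) + 3)*(-10 + (⅙)*7) = (√(-9) + 3)*(-10 + 7/6) = (3*I + 3)*(-53/6) = (3 + 3*I)*(-53/6) = -53/2 - 53*I/2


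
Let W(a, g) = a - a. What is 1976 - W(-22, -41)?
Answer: 1976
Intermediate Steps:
W(a, g) = 0
1976 - W(-22, -41) = 1976 - 1*0 = 1976 + 0 = 1976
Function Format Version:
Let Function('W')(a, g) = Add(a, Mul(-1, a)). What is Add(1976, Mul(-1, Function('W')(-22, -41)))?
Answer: 1976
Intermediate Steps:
Function('W')(a, g) = 0
Add(1976, Mul(-1, Function('W')(-22, -41))) = Add(1976, Mul(-1, 0)) = Add(1976, 0) = 1976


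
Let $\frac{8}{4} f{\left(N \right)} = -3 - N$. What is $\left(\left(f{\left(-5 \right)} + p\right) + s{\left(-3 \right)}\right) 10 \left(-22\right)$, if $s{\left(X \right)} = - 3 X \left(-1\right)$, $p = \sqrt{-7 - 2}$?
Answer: $1760 - 660 i \approx 1760.0 - 660.0 i$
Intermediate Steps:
$f{\left(N \right)} = - \frac{3}{2} - \frac{N}{2}$ ($f{\left(N \right)} = \frac{-3 - N}{2} = - \frac{3}{2} - \frac{N}{2}$)
$p = 3 i$ ($p = \sqrt{-7 - 2} = \sqrt{-9} = 3 i \approx 3.0 i$)
$s{\left(X \right)} = 3 X$
$\left(\left(f{\left(-5 \right)} + p\right) + s{\left(-3 \right)}\right) 10 \left(-22\right) = \left(\left(\left(- \frac{3}{2} - - \frac{5}{2}\right) + 3 i\right) + 3 \left(-3\right)\right) 10 \left(-22\right) = \left(\left(\left(- \frac{3}{2} + \frac{5}{2}\right) + 3 i\right) - 9\right) 10 \left(-22\right) = \left(\left(1 + 3 i\right) - 9\right) 10 \left(-22\right) = \left(-8 + 3 i\right) 10 \left(-22\right) = \left(-80 + 30 i\right) \left(-22\right) = 1760 - 660 i$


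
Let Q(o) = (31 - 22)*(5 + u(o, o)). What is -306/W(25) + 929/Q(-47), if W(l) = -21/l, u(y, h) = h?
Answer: 136771/378 ≈ 361.83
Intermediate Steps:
Q(o) = 45 + 9*o (Q(o) = (31 - 22)*(5 + o) = 9*(5 + o) = 45 + 9*o)
-306/W(25) + 929/Q(-47) = -306/((-21/25)) + 929/(45 + 9*(-47)) = -306/((-21*1/25)) + 929/(45 - 423) = -306/(-21/25) + 929/(-378) = -306*(-25/21) + 929*(-1/378) = 2550/7 - 929/378 = 136771/378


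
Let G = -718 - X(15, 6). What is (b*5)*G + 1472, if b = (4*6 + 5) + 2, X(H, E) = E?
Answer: -110748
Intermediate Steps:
b = 31 (b = (24 + 5) + 2 = 29 + 2 = 31)
G = -724 (G = -718 - 1*6 = -718 - 6 = -724)
(b*5)*G + 1472 = (31*5)*(-724) + 1472 = 155*(-724) + 1472 = -112220 + 1472 = -110748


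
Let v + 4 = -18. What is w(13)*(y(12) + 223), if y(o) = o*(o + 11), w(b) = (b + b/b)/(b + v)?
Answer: -6986/9 ≈ -776.22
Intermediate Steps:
v = -22 (v = -4 - 18 = -22)
w(b) = (1 + b)/(-22 + b) (w(b) = (b + b/b)/(b - 22) = (b + 1)/(-22 + b) = (1 + b)/(-22 + b))
y(o) = o*(11 + o)
w(13)*(y(12) + 223) = ((1 + 13)/(-22 + 13))*(12*(11 + 12) + 223) = (14/(-9))*(12*23 + 223) = (-1/9*14)*(276 + 223) = -14/9*499 = -6986/9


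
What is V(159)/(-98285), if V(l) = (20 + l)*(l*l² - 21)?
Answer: -719518782/98285 ≈ -7320.7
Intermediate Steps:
V(l) = (-21 + l³)*(20 + l) (V(l) = (20 + l)*(l³ - 21) = (20 + l)*(-21 + l³) = (-21 + l³)*(20 + l))
V(159)/(-98285) = (-420 + 159⁴ - 21*159 + 20*159³)/(-98285) = (-420 + 639128961 - 3339 + 20*4019679)*(-1/98285) = (-420 + 639128961 - 3339 + 80393580)*(-1/98285) = 719518782*(-1/98285) = -719518782/98285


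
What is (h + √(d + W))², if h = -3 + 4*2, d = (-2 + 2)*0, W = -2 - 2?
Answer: 21 + 20*I ≈ 21.0 + 20.0*I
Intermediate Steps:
W = -4
d = 0 (d = 0*0 = 0)
h = 5 (h = -3 + 8 = 5)
(h + √(d + W))² = (5 + √(0 - 4))² = (5 + √(-4))² = (5 + 2*I)²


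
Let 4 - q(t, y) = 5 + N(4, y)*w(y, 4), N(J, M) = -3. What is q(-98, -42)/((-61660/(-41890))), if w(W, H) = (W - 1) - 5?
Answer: -607405/6166 ≈ -98.509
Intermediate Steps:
w(W, H) = -6 + W (w(W, H) = (-1 + W) - 5 = -6 + W)
q(t, y) = -19 + 3*y (q(t, y) = 4 - (5 - 3*(-6 + y)) = 4 - (5 + (18 - 3*y)) = 4 - (23 - 3*y) = 4 + (-23 + 3*y) = -19 + 3*y)
q(-98, -42)/((-61660/(-41890))) = (-19 + 3*(-42))/((-61660/(-41890))) = (-19 - 126)/((-61660*(-1/41890))) = -145/6166/4189 = -145*4189/6166 = -607405/6166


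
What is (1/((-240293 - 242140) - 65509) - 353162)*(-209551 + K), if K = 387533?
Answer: -17220852431211555/273971 ≈ -6.2856e+10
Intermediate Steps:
(1/((-240293 - 242140) - 65509) - 353162)*(-209551 + K) = (1/((-240293 - 242140) - 65509) - 353162)*(-209551 + 387533) = (1/(-482433 - 65509) - 353162)*177982 = (1/(-547942) - 353162)*177982 = (-1/547942 - 353162)*177982 = -193512292605/547942*177982 = -17220852431211555/273971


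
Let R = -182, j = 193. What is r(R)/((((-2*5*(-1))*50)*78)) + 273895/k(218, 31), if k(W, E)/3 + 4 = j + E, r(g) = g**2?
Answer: 6861389/16500 ≈ 415.84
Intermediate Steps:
k(W, E) = 567 + 3*E (k(W, E) = -12 + 3*(193 + E) = -12 + (579 + 3*E) = 567 + 3*E)
r(R)/((((-2*5*(-1))*50)*78)) + 273895/k(218, 31) = (-182)**2/((((-2*5*(-1))*50)*78)) + 273895/(567 + 3*31) = 33124/(((-10*(-1)*50)*78)) + 273895/(567 + 93) = 33124/(((10*50)*78)) + 273895/660 = 33124/((500*78)) + 273895*(1/660) = 33124/39000 + 54779/132 = 33124*(1/39000) + 54779/132 = 637/750 + 54779/132 = 6861389/16500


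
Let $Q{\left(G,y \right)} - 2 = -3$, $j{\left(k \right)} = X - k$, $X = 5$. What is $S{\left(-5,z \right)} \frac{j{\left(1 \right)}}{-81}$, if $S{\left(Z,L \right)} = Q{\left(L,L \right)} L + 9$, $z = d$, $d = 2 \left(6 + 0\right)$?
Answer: $\frac{4}{27} \approx 0.14815$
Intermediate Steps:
$j{\left(k \right)} = 5 - k$
$Q{\left(G,y \right)} = -1$ ($Q{\left(G,y \right)} = 2 - 3 = -1$)
$d = 12$ ($d = 2 \cdot 6 = 12$)
$z = 12$
$S{\left(Z,L \right)} = 9 - L$ ($S{\left(Z,L \right)} = - L + 9 = 9 - L$)
$S{\left(-5,z \right)} \frac{j{\left(1 \right)}}{-81} = \left(9 - 12\right) \frac{5 - 1}{-81} = \left(9 - 12\right) \left(5 - 1\right) \left(- \frac{1}{81}\right) = - 3 \cdot 4 \left(- \frac{1}{81}\right) = \left(-3\right) \left(- \frac{4}{81}\right) = \frac{4}{27}$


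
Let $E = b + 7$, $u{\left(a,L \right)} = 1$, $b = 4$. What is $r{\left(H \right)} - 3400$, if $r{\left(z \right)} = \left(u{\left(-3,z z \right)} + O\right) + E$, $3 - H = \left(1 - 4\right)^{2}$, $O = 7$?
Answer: $-3381$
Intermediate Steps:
$E = 11$ ($E = 4 + 7 = 11$)
$H = -6$ ($H = 3 - \left(1 - 4\right)^{2} = 3 - \left(-3\right)^{2} = 3 - 9 = -6$)
$r{\left(z \right)} = 19$ ($r{\left(z \right)} = \left(1 + 7\right) + 11 = 8 + 11 = 19$)
$r{\left(H \right)} - 3400 = 19 - 3400 = -3381$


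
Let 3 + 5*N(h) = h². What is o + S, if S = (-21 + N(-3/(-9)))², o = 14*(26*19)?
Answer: 14947741/2025 ≈ 7381.6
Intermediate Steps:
N(h) = -⅗ + h²/5
o = 6916 (o = 14*494 = 6916)
S = 942841/2025 (S = (-21 + (-⅗ + (-3/(-9))²/5))² = (-21 + (-⅗ + (-3*(-⅑))²/5))² = (-21 + (-⅗ + (⅓)²/5))² = (-21 + (-⅗ + (⅕)*(⅑)))² = (-21 + (-⅗ + 1/45))² = (-21 - 26/45)² = (-971/45)² = 942841/2025 ≈ 465.60)
o + S = 6916 + 942841/2025 = 14947741/2025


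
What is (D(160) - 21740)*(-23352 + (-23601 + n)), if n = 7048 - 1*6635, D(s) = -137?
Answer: 1018155580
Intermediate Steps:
n = 413 (n = 7048 - 6635 = 413)
(D(160) - 21740)*(-23352 + (-23601 + n)) = (-137 - 21740)*(-23352 + (-23601 + 413)) = -21877*(-23352 - 23188) = -21877*(-46540) = 1018155580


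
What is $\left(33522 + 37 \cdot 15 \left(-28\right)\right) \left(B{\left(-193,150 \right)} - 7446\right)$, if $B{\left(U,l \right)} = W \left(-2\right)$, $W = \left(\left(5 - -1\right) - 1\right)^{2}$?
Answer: $-134793072$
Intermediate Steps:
$W = 25$ ($W = \left(\left(5 + 1\right) - 1\right)^{2} = \left(6 - 1\right)^{2} = 5^{2} = 25$)
$B{\left(U,l \right)} = -50$ ($B{\left(U,l \right)} = 25 \left(-2\right) = -50$)
$\left(33522 + 37 \cdot 15 \left(-28\right)\right) \left(B{\left(-193,150 \right)} - 7446\right) = \left(33522 + 37 \cdot 15 \left(-28\right)\right) \left(-50 - 7446\right) = \left(33522 + 555 \left(-28\right)\right) \left(-7496\right) = \left(33522 - 15540\right) \left(-7496\right) = 17982 \left(-7496\right) = -134793072$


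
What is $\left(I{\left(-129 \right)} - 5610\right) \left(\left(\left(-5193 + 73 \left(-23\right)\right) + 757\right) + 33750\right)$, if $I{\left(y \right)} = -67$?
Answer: $-156883895$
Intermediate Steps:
$\left(I{\left(-129 \right)} - 5610\right) \left(\left(\left(-5193 + 73 \left(-23\right)\right) + 757\right) + 33750\right) = \left(-67 - 5610\right) \left(\left(\left(-5193 + 73 \left(-23\right)\right) + 757\right) + 33750\right) = - 5677 \left(\left(\left(-5193 - 1679\right) + 757\right) + 33750\right) = - 5677 \left(\left(-6872 + 757\right) + 33750\right) = - 5677 \left(-6115 + 33750\right) = \left(-5677\right) 27635 = -156883895$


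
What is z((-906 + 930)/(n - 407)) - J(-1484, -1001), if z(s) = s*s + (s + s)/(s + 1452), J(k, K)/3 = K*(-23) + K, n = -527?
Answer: -407076788393779/6161668517 ≈ -66066.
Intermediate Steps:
J(k, K) = -66*K (J(k, K) = 3*(K*(-23) + K) = 3*(-23*K + K) = 3*(-22*K) = -66*K)
z(s) = s**2 + 2*s/(1452 + s) (z(s) = s**2 + (2*s)/(1452 + s) = s**2 + 2*s/(1452 + s))
z((-906 + 930)/(n - 407)) - J(-1484, -1001) = ((-906 + 930)/(-527 - 407))*(2 + ((-906 + 930)/(-527 - 407))**2 + 1452*((-906 + 930)/(-527 - 407)))/(1452 + (-906 + 930)/(-527 - 407)) - (-66)*(-1001) = (24/(-934))*(2 + (24/(-934))**2 + 1452*(24/(-934)))/(1452 + 24/(-934)) - 1*66066 = (24*(-1/934))*(2 + (24*(-1/934))**2 + 1452*(24*(-1/934)))/(1452 + 24*(-1/934)) - 66066 = -12*(2 + (-12/467)**2 + 1452*(-12/467))/(467*(1452 - 12/467)) - 66066 = -12*(2 + 144/218089 - 17424/467)/(467*678072/467) - 66066 = -12/467*467/678072*(-7700686/218089) - 66066 = 3850343/6161668517 - 66066 = -407076788393779/6161668517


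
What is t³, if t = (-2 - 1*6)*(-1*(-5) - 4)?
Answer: -512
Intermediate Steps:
t = -8 (t = (-2 - 6)*(5 - 4) = -8*1 = -8)
t³ = (-8)³ = -512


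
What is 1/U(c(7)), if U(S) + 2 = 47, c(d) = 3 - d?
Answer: 1/45 ≈ 0.022222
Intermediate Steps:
U(S) = 45 (U(S) = -2 + 47 = 45)
1/U(c(7)) = 1/45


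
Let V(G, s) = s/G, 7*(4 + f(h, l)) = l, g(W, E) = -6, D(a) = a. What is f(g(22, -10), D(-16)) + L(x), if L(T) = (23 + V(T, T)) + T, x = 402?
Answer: 2938/7 ≈ 419.71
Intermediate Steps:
f(h, l) = -4 + l/7
L(T) = 24 + T (L(T) = (23 + T/T) + T = (23 + 1) + T = 24 + T)
f(g(22, -10), D(-16)) + L(x) = (-4 + (⅐)*(-16)) + (24 + 402) = (-4 - 16/7) + 426 = -44/7 + 426 = 2938/7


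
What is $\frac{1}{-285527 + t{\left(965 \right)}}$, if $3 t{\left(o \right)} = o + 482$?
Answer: $- \frac{3}{855134} \approx -3.5082 \cdot 10^{-6}$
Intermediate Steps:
$t{\left(o \right)} = \frac{482}{3} + \frac{o}{3}$ ($t{\left(o \right)} = \frac{o + 482}{3} = \frac{482 + o}{3} = \frac{482}{3} + \frac{o}{3}$)
$\frac{1}{-285527 + t{\left(965 \right)}} = \frac{1}{-285527 + \left(\frac{482}{3} + \frac{1}{3} \cdot 965\right)} = \frac{1}{-285527 + \left(\frac{482}{3} + \frac{965}{3}\right)} = \frac{1}{-285527 + \frac{1447}{3}} = \frac{1}{- \frac{855134}{3}} = - \frac{3}{855134}$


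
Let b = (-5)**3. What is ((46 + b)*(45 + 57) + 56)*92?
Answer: -736184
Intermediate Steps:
b = -125
((46 + b)*(45 + 57) + 56)*92 = ((46 - 125)*(45 + 57) + 56)*92 = (-79*102 + 56)*92 = (-8058 + 56)*92 = -8002*92 = -736184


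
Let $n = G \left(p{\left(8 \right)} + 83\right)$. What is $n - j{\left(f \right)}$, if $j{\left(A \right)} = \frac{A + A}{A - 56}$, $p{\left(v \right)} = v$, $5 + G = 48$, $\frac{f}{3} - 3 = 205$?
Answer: $\frac{277667}{71} \approx 3910.8$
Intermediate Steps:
$f = 624$ ($f = 9 + 3 \cdot 205 = 9 + 615 = 624$)
$G = 43$ ($G = -5 + 48 = 43$)
$j{\left(A \right)} = \frac{2 A}{-56 + A}$
$n = 3913$ ($n = 43 \left(8 + 83\right) = 43 \cdot 91 = 3913$)
$n - j{\left(f \right)} = 3913 - 2 \cdot 624 \frac{1}{-56 + 624} = 3913 - 2 \cdot 624 \cdot \frac{1}{568} = 3913 - \frac{156}{71} = \frac{277667}{71}$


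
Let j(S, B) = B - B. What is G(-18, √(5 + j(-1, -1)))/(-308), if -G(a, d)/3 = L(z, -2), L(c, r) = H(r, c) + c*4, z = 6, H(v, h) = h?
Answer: 45/154 ≈ 0.29221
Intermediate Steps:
j(S, B) = 0
L(c, r) = 5*c (L(c, r) = c + c*4 = c + 4*c = 5*c)
G(a, d) = -90 (G(a, d) = -15*6 = -3*30 = -90)
G(-18, √(5 + j(-1, -1)))/(-308) = -90/(-308) = -90*(-1/308) = 45/154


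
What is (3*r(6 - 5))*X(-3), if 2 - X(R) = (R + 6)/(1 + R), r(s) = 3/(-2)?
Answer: -63/4 ≈ -15.750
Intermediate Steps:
r(s) = -3/2 (r(s) = 3*(-½) = -3/2)
X(R) = 2 - (6 + R)/(1 + R) (X(R) = 2 - (R + 6)/(1 + R) = 2 - (6 + R)/(1 + R))
(3*r(6 - 5))*X(-3) = (3*(-3/2))*((-4 - 3)/(1 - 3)) = -9*(-7)/(2*(-2)) = -(-9)*(-7)/4 = -9/2*7/2 = -63/4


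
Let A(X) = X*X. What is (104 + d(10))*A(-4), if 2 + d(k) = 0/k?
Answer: 1632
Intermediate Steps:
A(X) = X²
d(k) = -2 (d(k) = -2 + 0/k = -2 + 0 = -2)
(104 + d(10))*A(-4) = (104 - 2)*(-4)² = 102*16 = 1632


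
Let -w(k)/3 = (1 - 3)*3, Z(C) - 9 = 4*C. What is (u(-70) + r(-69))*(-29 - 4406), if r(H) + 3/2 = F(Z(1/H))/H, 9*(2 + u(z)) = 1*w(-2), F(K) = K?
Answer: 68817895/9522 ≈ 7227.3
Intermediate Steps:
Z(C) = 9 + 4*C
w(k) = 18 (w(k) = -3*(1 - 3)*3 = -(-6)*3 = -3*(-6) = 18)
u(z) = 0 (u(z) = -2 + (1*18)/9 = -2 + (1/9)*18 = -2 + 2 = 0)
r(H) = -3/2 + (9 + 4/H)/H
(u(-70) + r(-69))*(-29 - 4406) = (0 + (-3/2 + 4/(-69)**2 + 9/(-69)))*(-29 - 4406) = (0 + (-3/2 + 4*(1/4761) + 9*(-1/69)))*(-4435) = (0 + (-3/2 + 4/4761 - 3/23))*(-4435) = (0 - 15517/9522)*(-4435) = -15517/9522*(-4435) = 68817895/9522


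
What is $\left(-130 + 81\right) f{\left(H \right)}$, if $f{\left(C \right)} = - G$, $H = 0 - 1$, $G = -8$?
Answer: $-392$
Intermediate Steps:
$H = -1$ ($H = 0 - 1 = -1$)
$f{\left(C \right)} = 8$ ($f{\left(C \right)} = \left(-1\right) \left(-8\right) = 8$)
$\left(-130 + 81\right) f{\left(H \right)} = \left(-130 + 81\right) 8 = \left(-49\right) 8 = -392$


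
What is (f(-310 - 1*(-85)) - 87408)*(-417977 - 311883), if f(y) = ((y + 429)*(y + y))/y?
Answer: 63497820000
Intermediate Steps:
f(y) = 858 + 2*y (f(y) = ((429 + y)*(2*y))/y = (2*y*(429 + y))/y = 858 + 2*y)
(f(-310 - 1*(-85)) - 87408)*(-417977 - 311883) = ((858 + 2*(-310 - 1*(-85))) - 87408)*(-417977 - 311883) = ((858 + 2*(-310 + 85)) - 87408)*(-729860) = ((858 + 2*(-225)) - 87408)*(-729860) = ((858 - 450) - 87408)*(-729860) = (408 - 87408)*(-729860) = -87000*(-729860) = 63497820000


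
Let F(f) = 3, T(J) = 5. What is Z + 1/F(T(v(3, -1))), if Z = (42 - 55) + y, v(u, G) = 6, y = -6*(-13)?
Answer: 196/3 ≈ 65.333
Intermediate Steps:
y = 78
Z = 65 (Z = (42 - 55) + 78 = -13 + 78 = 65)
Z + 1/F(T(v(3, -1))) = 65 + 1/3 = 65 + ⅓ = 196/3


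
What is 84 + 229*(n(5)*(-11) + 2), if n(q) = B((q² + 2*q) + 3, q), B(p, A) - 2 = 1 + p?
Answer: -102737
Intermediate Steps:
B(p, A) = 3 + p (B(p, A) = 2 + (1 + p) = 3 + p)
n(q) = 6 + q² + 2*q (n(q) = 3 + ((q² + 2*q) + 3) = 3 + (3 + q² + 2*q) = 6 + q² + 2*q)
84 + 229*(n(5)*(-11) + 2) = 84 + 229*((6 + 5² + 2*5)*(-11) + 2) = 84 + 229*((6 + 25 + 10)*(-11) + 2) = 84 + 229*(41*(-11) + 2) = 84 + 229*(-451 + 2) = 84 + 229*(-449) = 84 - 102821 = -102737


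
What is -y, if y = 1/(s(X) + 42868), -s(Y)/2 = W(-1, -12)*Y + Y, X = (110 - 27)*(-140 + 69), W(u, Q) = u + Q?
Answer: 1/98564 ≈ 1.0146e-5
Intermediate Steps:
W(u, Q) = Q + u
X = -5893 (X = 83*(-71) = -5893)
s(Y) = 24*Y (s(Y) = -2*((-12 - 1)*Y + Y) = -2*(-13*Y + Y) = -(-24)*Y = 24*Y)
y = -1/98564 (y = 1/(24*(-5893) + 42868) = 1/(-141432 + 42868) = 1/(-98564) = -1/98564 ≈ -1.0146e-5)
-y = -1*(-1/98564) = 1/98564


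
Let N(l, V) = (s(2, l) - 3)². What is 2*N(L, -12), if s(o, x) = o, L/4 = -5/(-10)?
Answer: 2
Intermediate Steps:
L = 2 (L = 4*(-5/(-10)) = 4*(-5*(-⅒)) = 4*(½) = 2)
N(l, V) = 1 (N(l, V) = (2 - 3)² = (-1)² = 1)
2*N(L, -12) = 2*1 = 2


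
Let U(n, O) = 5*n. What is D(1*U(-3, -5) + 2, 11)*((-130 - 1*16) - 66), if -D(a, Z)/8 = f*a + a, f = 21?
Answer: -485056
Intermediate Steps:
D(a, Z) = -176*a (D(a, Z) = -8*(21*a + a) = -176*a)
D(1*U(-3, -5) + 2, 11)*((-130 - 1*16) - 66) = (-176*(1*(5*(-3)) + 2))*((-130 - 1*16) - 66) = (-176*(1*(-15) + 2))*((-130 - 16) - 66) = (-176*(-15 + 2))*(-146 - 66) = -176*(-13)*(-212) = 2288*(-212) = -485056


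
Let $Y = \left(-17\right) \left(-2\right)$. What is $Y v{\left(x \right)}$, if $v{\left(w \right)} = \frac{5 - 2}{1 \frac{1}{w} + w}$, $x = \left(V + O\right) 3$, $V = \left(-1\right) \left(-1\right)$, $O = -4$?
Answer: $- \frac{459}{41} \approx -11.195$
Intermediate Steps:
$V = 1$
$Y = 34$
$x = -9$ ($x = \left(1 - 4\right) 3 = \left(-3\right) 3 = -9$)
$v{\left(w \right)} = \frac{3}{w + \frac{1}{w}}$ ($v{\left(w \right)} = \frac{3}{\frac{1}{w} + w} = \frac{3}{w + \frac{1}{w}}$)
$Y v{\left(x \right)} = 34 \cdot 3 \left(-9\right) \frac{1}{1 + \left(-9\right)^{2}} = 34 \cdot 3 \left(-9\right) \frac{1}{1 + 81} = 34 \cdot 3 \left(-9\right) \frac{1}{82} = 34 \left(- \frac{27}{82}\right) = - \frac{459}{41}$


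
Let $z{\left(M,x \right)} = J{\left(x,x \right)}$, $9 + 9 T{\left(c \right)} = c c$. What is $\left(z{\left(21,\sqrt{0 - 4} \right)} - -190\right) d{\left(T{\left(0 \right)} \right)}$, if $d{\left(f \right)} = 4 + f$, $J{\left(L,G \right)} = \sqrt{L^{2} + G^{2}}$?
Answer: $570 + 6 i \sqrt{2} \approx 570.0 + 8.4853 i$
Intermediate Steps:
$J{\left(L,G \right)} = \sqrt{G^{2} + L^{2}}$
$T{\left(c \right)} = -1 + \frac{c^{2}}{9}$ ($T{\left(c \right)} = -1 + \frac{c c}{9} = -1 + \frac{c^{2}}{9}$)
$z{\left(M,x \right)} = \sqrt{2} \sqrt{x^{2}}$ ($z{\left(M,x \right)} = \sqrt{x^{2} + x^{2}} = \sqrt{2 x^{2}} = \sqrt{2} \sqrt{x^{2}}$)
$\left(z{\left(21,\sqrt{0 - 4} \right)} - -190\right) d{\left(T{\left(0 \right)} \right)} = \left(\sqrt{2} \sqrt{\left(\sqrt{0 - 4}\right)^{2}} - -190\right) \left(4 - \left(1 - \frac{0^{2}}{9}\right)\right) = \left(\sqrt{2} \sqrt{\left(\sqrt{-4}\right)^{2}} + 190\right) \left(4 + \left(-1 + \frac{1}{9} \cdot 0\right)\right) = \left(\sqrt{2} \sqrt{\left(2 i\right)^{2}} + 190\right) \left(4 + \left(-1 + 0\right)\right) = \left(\sqrt{2} \sqrt{-4} + 190\right) \left(4 - 1\right) = \left(\sqrt{2} \cdot 2 i + 190\right) 3 = \left(2 i \sqrt{2} + 190\right) 3 = \left(190 + 2 i \sqrt{2}\right) 3 = 570 + 6 i \sqrt{2}$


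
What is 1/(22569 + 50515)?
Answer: 1/73084 ≈ 1.3683e-5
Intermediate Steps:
1/(22569 + 50515) = 1/73084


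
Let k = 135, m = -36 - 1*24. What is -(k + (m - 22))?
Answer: -53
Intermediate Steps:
m = -60 (m = -36 - 24 = -60)
-(k + (m - 22)) = -(135 + (-60 - 22)) = -(135 - 82) = -1*53 = -53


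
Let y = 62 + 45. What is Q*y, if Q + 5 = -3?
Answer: -856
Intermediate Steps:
y = 107
Q = -8 (Q = -5 - 3 = -8)
Q*y = -8*107 = -856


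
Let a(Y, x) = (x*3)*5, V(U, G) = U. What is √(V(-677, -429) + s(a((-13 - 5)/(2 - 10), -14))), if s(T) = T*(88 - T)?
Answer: 61*I*√17 ≈ 251.51*I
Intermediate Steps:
a(Y, x) = 15*x (a(Y, x) = (3*x)*5 = 15*x)
√(V(-677, -429) + s(a((-13 - 5)/(2 - 10), -14))) = √(-677 + (15*(-14))*(88 - 15*(-14))) = √(-677 - 210*(88 - 1*(-210))) = √(-677 - 210*(88 + 210)) = √(-677 - 210*298) = √(-677 - 62580) = √(-63257) = 61*I*√17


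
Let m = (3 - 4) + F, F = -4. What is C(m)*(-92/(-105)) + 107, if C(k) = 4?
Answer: 11603/105 ≈ 110.50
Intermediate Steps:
m = -5 (m = (3 - 4) - 4 = -1 - 4 = -5)
C(m)*(-92/(-105)) + 107 = 4*(-92/(-105)) + 107 = 4*(-92*(-1/105)) + 107 = 4*(92/105) + 107 = 368/105 + 107 = 11603/105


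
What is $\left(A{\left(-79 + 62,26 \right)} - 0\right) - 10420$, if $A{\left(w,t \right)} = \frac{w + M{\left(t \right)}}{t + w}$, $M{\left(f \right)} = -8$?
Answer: $- \frac{93805}{9} \approx -10423.0$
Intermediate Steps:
$A{\left(w,t \right)} = \frac{-8 + w}{t + w}$ ($A{\left(w,t \right)} = \frac{w - 8}{t + w} = \frac{-8 + w}{t + w}$)
$\left(A{\left(-79 + 62,26 \right)} - 0\right) - 10420 = \left(\frac{-8 + \left(-79 + 62\right)}{26 + \left(-79 + 62\right)} - 0\right) - 10420 = \left(\frac{-8 - 17}{26 - 17} + 0\right) - 10420 = \left(\frac{1}{9} \left(-25\right) + 0\right) - 10420 = \left(- \frac{25}{9} + 0\right) - 10420 = - \frac{25}{9} - 10420 = - \frac{93805}{9}$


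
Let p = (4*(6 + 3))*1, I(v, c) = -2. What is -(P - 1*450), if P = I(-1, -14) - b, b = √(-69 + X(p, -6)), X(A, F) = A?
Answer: 452 + I*√33 ≈ 452.0 + 5.7446*I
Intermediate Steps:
p = 36 (p = (4*9)*1 = 36*1 = 36)
b = I*√33 (b = √(-69 + 36) = √(-33) = I*√33 ≈ 5.7446*I)
P = -2 - I*√33 ≈ -2.0 - 5.7446*I
-(P - 1*450) = -((-2 - I*√33) - 1*450) = -((-2 - I*√33) - 450) = -(-452 - I*√33) = 452 + I*√33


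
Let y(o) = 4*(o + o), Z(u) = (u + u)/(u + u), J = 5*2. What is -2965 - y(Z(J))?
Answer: -2973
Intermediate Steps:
J = 10
Z(u) = 1 (Z(u) = (2*u)/((2*u)) = (2*u)*(1/(2*u)) = 1)
y(o) = 8*o (y(o) = 4*(2*o) = 8*o)
-2965 - y(Z(J)) = -2965 - 8 = -2973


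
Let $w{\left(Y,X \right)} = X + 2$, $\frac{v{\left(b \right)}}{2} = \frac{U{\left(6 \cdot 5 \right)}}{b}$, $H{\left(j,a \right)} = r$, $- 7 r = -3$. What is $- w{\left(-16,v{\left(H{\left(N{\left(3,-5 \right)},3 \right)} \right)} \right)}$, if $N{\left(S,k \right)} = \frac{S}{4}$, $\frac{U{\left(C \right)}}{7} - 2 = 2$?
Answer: $- \frac{398}{3} \approx -132.67$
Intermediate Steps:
$r = \frac{3}{7}$ ($r = \left(- \frac{1}{7}\right) \left(-3\right) = \frac{3}{7} \approx 0.42857$)
$U{\left(C \right)} = 28$ ($U{\left(C \right)} = 14 + 7 \cdot 2 = 14 + 14 = 28$)
$N{\left(S,k \right)} = \frac{S}{4}$ ($N{\left(S,k \right)} = S \frac{1}{4} = \frac{S}{4}$)
$H{\left(j,a \right)} = \frac{3}{7}$
$v{\left(b \right)} = \frac{56}{b}$ ($v{\left(b \right)} = 2 \frac{28}{b} = \frac{56}{b}$)
$w{\left(Y,X \right)} = 2 + X$
$- w{\left(-16,v{\left(H{\left(N{\left(3,-5 \right)},3 \right)} \right)} \right)} = - (2 + \frac{56}{\frac{3}{7}}) = - (2 + 56 \cdot \frac{7}{3}) = - (2 + \frac{392}{3}) = \left(-1\right) \frac{398}{3} = - \frac{398}{3}$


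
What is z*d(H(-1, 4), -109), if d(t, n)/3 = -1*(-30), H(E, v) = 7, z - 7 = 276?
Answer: 25470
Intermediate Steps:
z = 283 (z = 7 + 276 = 283)
d(t, n) = 90 (d(t, n) = 3*(-1*(-30)) = 3*30 = 90)
z*d(H(-1, 4), -109) = 283*90 = 25470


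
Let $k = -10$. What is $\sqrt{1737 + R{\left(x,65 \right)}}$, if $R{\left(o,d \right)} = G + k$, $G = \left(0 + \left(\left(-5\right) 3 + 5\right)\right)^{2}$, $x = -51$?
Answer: $3 \sqrt{203} \approx 42.743$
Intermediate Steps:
$G = 100$ ($G = \left(0 + \left(-15 + 5\right)\right)^{2} = \left(0 - 10\right)^{2} = \left(-10\right)^{2} = 100$)
$R{\left(o,d \right)} = 90$ ($R{\left(o,d \right)} = 100 - 10 = 90$)
$\sqrt{1737 + R{\left(x,65 \right)}} = \sqrt{1737 + 90} = \sqrt{1827} = 3 \sqrt{203}$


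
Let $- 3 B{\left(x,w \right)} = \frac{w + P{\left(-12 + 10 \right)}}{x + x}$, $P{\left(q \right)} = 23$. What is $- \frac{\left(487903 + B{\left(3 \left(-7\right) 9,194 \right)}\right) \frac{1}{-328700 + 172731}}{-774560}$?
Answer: $- \frac{79040317}{19570790479680} \approx -4.0387 \cdot 10^{-6}$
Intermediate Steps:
$B{\left(x,w \right)} = - \frac{23 + w}{6 x}$ ($B{\left(x,w \right)} = - \frac{\left(w + 23\right) \frac{1}{x + x}}{3} = - \frac{\left(23 + w\right) \frac{1}{2 x}}{3} = - \frac{\frac{1}{2} \frac{1}{x} \left(23 + w\right)}{3} = - \frac{23 + w}{6 x}$)
$- \frac{\left(487903 + B{\left(3 \left(-7\right) 9,194 \right)}\right) \frac{1}{-328700 + 172731}}{-774560} = - \frac{\left(487903 + \frac{-23 - 194}{6 \cdot 3 \left(-7\right) 9}\right) \frac{1}{-328700 + 172731}}{-774560} = - \frac{\frac{487903 + \frac{-23 - 194}{6 \left(\left(-21\right) 9\right)}}{-155969} \left(-1\right)}{774560} = - \frac{\left(487903 + \frac{1}{6} \frac{1}{-189} \left(-217\right)\right) \left(- \frac{1}{155969}\right) \left(-1\right)}{774560} = - \frac{\left(487903 + \frac{1}{6} \left(- \frac{1}{189}\right) \left(-217\right)\right) \left(- \frac{1}{155969}\right) \left(-1\right)}{774560} = - \frac{\left(487903 + \frac{31}{162}\right) \left(- \frac{1}{155969}\right) \left(-1\right)}{774560} = - \frac{\frac{79040317}{162} \left(- \frac{1}{155969}\right) \left(-1\right)}{774560} = - \frac{\left(-79040317\right) \left(-1\right)}{25266978 \cdot 774560} = \left(-1\right) \frac{79040317}{19570790479680} = - \frac{79040317}{19570790479680}$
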